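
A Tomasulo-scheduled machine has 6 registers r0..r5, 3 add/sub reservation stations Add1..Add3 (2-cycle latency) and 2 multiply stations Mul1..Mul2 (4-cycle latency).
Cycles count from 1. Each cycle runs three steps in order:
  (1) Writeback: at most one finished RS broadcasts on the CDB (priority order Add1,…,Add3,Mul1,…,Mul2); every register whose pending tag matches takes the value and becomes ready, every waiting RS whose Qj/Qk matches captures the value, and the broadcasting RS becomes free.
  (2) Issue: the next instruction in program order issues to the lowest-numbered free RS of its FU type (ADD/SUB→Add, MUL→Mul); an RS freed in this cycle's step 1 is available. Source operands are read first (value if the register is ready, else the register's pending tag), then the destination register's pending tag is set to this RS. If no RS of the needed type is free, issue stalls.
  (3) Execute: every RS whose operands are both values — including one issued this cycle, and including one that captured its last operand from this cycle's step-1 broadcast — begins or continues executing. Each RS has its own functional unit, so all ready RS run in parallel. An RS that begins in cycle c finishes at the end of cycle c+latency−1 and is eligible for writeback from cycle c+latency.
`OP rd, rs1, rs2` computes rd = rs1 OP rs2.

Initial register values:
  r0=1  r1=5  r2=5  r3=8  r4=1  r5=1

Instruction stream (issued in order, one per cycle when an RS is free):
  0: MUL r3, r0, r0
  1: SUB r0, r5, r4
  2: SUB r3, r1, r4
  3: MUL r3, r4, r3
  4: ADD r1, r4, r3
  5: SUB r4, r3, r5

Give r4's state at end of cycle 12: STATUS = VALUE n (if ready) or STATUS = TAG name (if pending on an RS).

c1: issue MUL r3<-Mul1 | r0:1,r1:5,r2:5,r3:Mul1,r4:1,r5:1
c2: issue SUB r0<-Add1 | r0:Add1,r1:5,r2:5,r3:Mul1,r4:1,r5:1
c3: issue SUB r3<-Add2 | r0:Add1,r1:5,r2:5,r3:Add2,r4:1,r5:1
c4: CDB Add1=0; issue MUL r3<-Mul2 | r0:0,r1:5,r2:5,r3:Mul2,r4:1,r5:1
c5: CDB Add2=4; issue ADD r1<-Add1 | r0:0,r1:Add1,r2:5,r3:Mul2,r4:1,r5:1
c6: CDB Mul1=1; issue SUB r4<-Add2 | r0:0,r1:Add1,r2:5,r3:Mul2,r4:Add2,r5:1
c7: - | r0:0,r1:Add1,r2:5,r3:Mul2,r4:Add2,r5:1
c8: - | r0:0,r1:Add1,r2:5,r3:Mul2,r4:Add2,r5:1
c9: CDB Mul2=4 | r0:0,r1:Add1,r2:5,r3:4,r4:Add2,r5:1
c10: - | r0:0,r1:Add1,r2:5,r3:4,r4:Add2,r5:1
c11: CDB Add1=5 | r0:0,r1:5,r2:5,r3:4,r4:Add2,r5:1
c12: CDB Add2=3 | r0:0,r1:5,r2:5,r3:4,r4:3,r5:1

STATUS = VALUE 3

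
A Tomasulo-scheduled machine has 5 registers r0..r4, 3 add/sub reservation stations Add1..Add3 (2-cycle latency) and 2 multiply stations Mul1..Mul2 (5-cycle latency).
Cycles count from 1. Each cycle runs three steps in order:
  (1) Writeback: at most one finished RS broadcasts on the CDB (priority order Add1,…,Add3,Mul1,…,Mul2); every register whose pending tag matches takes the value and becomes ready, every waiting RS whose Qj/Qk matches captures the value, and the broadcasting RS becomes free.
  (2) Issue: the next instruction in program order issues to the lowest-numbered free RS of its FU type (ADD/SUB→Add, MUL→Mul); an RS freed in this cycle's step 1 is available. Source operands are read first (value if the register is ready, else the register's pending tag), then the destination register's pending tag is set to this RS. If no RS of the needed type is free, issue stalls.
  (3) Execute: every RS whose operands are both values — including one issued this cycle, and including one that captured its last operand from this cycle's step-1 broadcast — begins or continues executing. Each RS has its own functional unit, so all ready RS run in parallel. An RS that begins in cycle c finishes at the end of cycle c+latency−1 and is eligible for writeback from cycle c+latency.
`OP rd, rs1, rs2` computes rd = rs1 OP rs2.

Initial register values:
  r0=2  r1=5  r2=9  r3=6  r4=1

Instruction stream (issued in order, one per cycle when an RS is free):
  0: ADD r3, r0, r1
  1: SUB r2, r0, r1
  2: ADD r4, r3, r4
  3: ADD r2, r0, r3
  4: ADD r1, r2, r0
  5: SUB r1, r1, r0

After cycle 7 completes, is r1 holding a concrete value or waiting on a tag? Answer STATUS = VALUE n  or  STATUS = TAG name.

  c1: issue ADD r3<-Add1  regs: r0:2,r1:5,r2:9,r3:Add1,r4:1
  c2: issue SUB r2<-Add2  regs: r0:2,r1:5,r2:Add2,r3:Add1,r4:1
  c3: CDB Add1=7; issue ADD r4<-Add1  regs: r0:2,r1:5,r2:Add2,r3:7,r4:Add1
  c4: CDB Add2=-3; issue ADD r2<-Add2  regs: r0:2,r1:5,r2:Add2,r3:7,r4:Add1
  c5: CDB Add1=8; issue ADD r1<-Add1  regs: r0:2,r1:Add1,r2:Add2,r3:7,r4:8
  c6: CDB Add2=9; issue SUB r1<-Add2  regs: r0:2,r1:Add2,r2:9,r3:7,r4:8
  c7: -  regs: r0:2,r1:Add2,r2:9,r3:7,r4:8

STATUS = TAG Add2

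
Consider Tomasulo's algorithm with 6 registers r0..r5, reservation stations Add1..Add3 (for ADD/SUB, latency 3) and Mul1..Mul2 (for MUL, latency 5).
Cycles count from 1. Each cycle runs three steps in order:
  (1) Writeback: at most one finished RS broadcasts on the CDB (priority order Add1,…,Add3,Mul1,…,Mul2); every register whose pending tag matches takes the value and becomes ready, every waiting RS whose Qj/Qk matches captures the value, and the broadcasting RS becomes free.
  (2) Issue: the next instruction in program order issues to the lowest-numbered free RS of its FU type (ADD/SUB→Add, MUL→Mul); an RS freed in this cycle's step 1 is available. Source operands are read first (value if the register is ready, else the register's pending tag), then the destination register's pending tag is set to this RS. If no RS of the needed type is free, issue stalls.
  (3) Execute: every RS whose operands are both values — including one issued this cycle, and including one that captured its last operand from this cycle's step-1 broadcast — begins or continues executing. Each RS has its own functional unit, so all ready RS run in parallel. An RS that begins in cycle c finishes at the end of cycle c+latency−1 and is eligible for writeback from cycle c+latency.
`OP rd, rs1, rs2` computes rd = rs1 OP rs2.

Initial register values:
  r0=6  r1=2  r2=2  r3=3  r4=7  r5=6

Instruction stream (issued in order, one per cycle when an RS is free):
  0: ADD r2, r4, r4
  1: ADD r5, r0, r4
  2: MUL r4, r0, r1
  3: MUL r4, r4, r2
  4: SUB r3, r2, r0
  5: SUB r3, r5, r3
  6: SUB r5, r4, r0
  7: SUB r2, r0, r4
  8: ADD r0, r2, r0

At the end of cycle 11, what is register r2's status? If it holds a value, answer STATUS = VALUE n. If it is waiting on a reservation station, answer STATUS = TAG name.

cycle 1: issue ADD r2<-Add1 // r0:6,r1:2,r2:Add1,r3:3,r4:7,r5:6
cycle 2: issue ADD r5<-Add2 // r0:6,r1:2,r2:Add1,r3:3,r4:7,r5:Add2
cycle 3: issue MUL r4<-Mul1 // r0:6,r1:2,r2:Add1,r3:3,r4:Mul1,r5:Add2
cycle 4: CDB Add1=14; issue MUL r4<-Mul2 // r0:6,r1:2,r2:14,r3:3,r4:Mul2,r5:Add2
cycle 5: CDB Add2=13; issue SUB r3<-Add1 // r0:6,r1:2,r2:14,r3:Add1,r4:Mul2,r5:13
cycle 6: issue SUB r3<-Add2 // r0:6,r1:2,r2:14,r3:Add2,r4:Mul2,r5:13
cycle 7: issue SUB r5<-Add3 // r0:6,r1:2,r2:14,r3:Add2,r4:Mul2,r5:Add3
cycle 8: CDB Add1=8; issue SUB r2<-Add1 // r0:6,r1:2,r2:Add1,r3:Add2,r4:Mul2,r5:Add3
cycle 9: CDB Mul1=12; stall // r0:6,r1:2,r2:Add1,r3:Add2,r4:Mul2,r5:Add3
cycle 10: stall // r0:6,r1:2,r2:Add1,r3:Add2,r4:Mul2,r5:Add3
cycle 11: CDB Add2=5; issue ADD r0<-Add2 // r0:Add2,r1:2,r2:Add1,r3:5,r4:Mul2,r5:Add3

STATUS = TAG Add1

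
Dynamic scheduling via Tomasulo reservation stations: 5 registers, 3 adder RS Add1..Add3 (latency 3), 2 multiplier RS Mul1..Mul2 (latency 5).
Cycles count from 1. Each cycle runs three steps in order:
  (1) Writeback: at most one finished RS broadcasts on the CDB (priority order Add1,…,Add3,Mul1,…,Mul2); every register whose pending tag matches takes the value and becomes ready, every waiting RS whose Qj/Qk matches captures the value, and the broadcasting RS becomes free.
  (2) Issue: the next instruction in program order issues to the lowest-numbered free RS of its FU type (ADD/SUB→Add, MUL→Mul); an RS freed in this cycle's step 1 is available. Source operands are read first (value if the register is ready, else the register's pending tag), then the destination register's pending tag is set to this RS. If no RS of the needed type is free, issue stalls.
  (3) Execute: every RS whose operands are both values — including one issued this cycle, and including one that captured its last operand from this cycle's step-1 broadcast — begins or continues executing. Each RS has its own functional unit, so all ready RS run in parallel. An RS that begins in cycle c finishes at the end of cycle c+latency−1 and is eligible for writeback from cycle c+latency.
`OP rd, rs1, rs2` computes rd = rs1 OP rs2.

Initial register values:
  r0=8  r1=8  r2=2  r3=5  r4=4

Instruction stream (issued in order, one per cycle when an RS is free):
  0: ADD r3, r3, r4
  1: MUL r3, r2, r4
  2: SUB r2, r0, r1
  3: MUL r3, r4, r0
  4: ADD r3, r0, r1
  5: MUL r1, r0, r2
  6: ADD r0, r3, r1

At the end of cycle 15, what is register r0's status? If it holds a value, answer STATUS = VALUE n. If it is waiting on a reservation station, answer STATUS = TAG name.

STATUS = VALUE 16

  c1: issue ADD r3<-Add1  regs: r0:8,r1:8,r2:2,r3:Add1,r4:4
  c2: issue MUL r3<-Mul1  regs: r0:8,r1:8,r2:2,r3:Mul1,r4:4
  c3: issue SUB r2<-Add2  regs: r0:8,r1:8,r2:Add2,r3:Mul1,r4:4
  c4: CDB Add1=9; issue MUL r3<-Mul2  regs: r0:8,r1:8,r2:Add2,r3:Mul2,r4:4
  c5: issue ADD r3<-Add1  regs: r0:8,r1:8,r2:Add2,r3:Add1,r4:4
  c6: CDB Add2=0; stall  regs: r0:8,r1:8,r2:0,r3:Add1,r4:4
  c7: CDB Mul1=8; issue MUL r1<-Mul1  regs: r0:8,r1:Mul1,r2:0,r3:Add1,r4:4
  c8: CDB Add1=16; issue ADD r0<-Add1  regs: r0:Add1,r1:Mul1,r2:0,r3:16,r4:4
  c9: CDB Mul2=32  regs: r0:Add1,r1:Mul1,r2:0,r3:16,r4:4
  c10: -  regs: r0:Add1,r1:Mul1,r2:0,r3:16,r4:4
  c11: -  regs: r0:Add1,r1:Mul1,r2:0,r3:16,r4:4
  c12: CDB Mul1=0  regs: r0:Add1,r1:0,r2:0,r3:16,r4:4
  c13: -  regs: r0:Add1,r1:0,r2:0,r3:16,r4:4
  c14: -  regs: r0:Add1,r1:0,r2:0,r3:16,r4:4
  c15: CDB Add1=16  regs: r0:16,r1:0,r2:0,r3:16,r4:4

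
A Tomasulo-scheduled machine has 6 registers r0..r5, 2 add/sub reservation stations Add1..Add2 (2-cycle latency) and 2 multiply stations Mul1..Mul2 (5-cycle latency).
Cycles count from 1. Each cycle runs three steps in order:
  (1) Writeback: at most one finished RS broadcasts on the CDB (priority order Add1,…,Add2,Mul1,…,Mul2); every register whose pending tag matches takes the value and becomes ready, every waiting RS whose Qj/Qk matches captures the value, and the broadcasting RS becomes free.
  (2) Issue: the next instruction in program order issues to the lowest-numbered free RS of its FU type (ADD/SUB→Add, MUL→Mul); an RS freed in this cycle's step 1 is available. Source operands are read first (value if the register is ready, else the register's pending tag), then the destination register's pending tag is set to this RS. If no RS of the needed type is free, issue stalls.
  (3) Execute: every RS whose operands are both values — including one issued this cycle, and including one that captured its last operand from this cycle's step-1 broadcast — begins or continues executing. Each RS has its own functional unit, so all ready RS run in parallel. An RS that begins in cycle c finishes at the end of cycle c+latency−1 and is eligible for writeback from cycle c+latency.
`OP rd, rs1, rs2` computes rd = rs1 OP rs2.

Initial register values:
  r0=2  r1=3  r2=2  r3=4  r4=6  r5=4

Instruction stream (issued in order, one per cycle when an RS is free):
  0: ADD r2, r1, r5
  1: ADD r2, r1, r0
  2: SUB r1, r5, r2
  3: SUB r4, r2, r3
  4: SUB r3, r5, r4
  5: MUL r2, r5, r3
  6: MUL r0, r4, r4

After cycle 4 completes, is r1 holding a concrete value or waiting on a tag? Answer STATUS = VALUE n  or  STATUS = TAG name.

  c1: issue ADD r2<-Add1  regs: r0:2,r1:3,r2:Add1,r3:4,r4:6,r5:4
  c2: issue ADD r2<-Add2  regs: r0:2,r1:3,r2:Add2,r3:4,r4:6,r5:4
  c3: CDB Add1=7; issue SUB r1<-Add1  regs: r0:2,r1:Add1,r2:Add2,r3:4,r4:6,r5:4
  c4: CDB Add2=5; issue SUB r4<-Add2  regs: r0:2,r1:Add1,r2:5,r3:4,r4:Add2,r5:4

STATUS = TAG Add1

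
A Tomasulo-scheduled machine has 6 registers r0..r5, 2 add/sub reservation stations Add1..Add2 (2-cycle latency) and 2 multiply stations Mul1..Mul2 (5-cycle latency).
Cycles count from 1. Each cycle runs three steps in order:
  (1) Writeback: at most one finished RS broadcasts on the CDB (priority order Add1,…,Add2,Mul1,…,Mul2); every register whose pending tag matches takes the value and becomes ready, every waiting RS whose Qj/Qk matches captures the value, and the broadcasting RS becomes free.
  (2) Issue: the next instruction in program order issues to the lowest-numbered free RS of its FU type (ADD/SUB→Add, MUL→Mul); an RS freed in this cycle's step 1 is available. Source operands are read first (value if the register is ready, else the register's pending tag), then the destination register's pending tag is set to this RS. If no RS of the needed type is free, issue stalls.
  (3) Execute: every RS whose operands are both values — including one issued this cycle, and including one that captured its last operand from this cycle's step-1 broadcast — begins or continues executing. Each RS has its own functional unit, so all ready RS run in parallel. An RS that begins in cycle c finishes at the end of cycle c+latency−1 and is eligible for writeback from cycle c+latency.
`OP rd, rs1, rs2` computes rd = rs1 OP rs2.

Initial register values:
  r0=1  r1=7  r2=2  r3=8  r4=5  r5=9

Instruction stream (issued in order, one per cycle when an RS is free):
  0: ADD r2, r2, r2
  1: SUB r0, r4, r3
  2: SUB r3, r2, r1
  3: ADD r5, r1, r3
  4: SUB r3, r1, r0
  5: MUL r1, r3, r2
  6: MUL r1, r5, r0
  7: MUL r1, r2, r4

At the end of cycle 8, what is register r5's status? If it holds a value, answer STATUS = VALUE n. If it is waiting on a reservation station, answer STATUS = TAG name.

STATUS = VALUE 4

cycle 1: issue ADD r2<-Add1 // r0:1,r1:7,r2:Add1,r3:8,r4:5,r5:9
cycle 2: issue SUB r0<-Add2 // r0:Add2,r1:7,r2:Add1,r3:8,r4:5,r5:9
cycle 3: CDB Add1=4; issue SUB r3<-Add1 // r0:Add2,r1:7,r2:4,r3:Add1,r4:5,r5:9
cycle 4: CDB Add2=-3; issue ADD r5<-Add2 // r0:-3,r1:7,r2:4,r3:Add1,r4:5,r5:Add2
cycle 5: CDB Add1=-3; issue SUB r3<-Add1 // r0:-3,r1:7,r2:4,r3:Add1,r4:5,r5:Add2
cycle 6: issue MUL r1<-Mul1 // r0:-3,r1:Mul1,r2:4,r3:Add1,r4:5,r5:Add2
cycle 7: CDB Add1=10; issue MUL r1<-Mul2 // r0:-3,r1:Mul2,r2:4,r3:10,r4:5,r5:Add2
cycle 8: CDB Add2=4; stall // r0:-3,r1:Mul2,r2:4,r3:10,r4:5,r5:4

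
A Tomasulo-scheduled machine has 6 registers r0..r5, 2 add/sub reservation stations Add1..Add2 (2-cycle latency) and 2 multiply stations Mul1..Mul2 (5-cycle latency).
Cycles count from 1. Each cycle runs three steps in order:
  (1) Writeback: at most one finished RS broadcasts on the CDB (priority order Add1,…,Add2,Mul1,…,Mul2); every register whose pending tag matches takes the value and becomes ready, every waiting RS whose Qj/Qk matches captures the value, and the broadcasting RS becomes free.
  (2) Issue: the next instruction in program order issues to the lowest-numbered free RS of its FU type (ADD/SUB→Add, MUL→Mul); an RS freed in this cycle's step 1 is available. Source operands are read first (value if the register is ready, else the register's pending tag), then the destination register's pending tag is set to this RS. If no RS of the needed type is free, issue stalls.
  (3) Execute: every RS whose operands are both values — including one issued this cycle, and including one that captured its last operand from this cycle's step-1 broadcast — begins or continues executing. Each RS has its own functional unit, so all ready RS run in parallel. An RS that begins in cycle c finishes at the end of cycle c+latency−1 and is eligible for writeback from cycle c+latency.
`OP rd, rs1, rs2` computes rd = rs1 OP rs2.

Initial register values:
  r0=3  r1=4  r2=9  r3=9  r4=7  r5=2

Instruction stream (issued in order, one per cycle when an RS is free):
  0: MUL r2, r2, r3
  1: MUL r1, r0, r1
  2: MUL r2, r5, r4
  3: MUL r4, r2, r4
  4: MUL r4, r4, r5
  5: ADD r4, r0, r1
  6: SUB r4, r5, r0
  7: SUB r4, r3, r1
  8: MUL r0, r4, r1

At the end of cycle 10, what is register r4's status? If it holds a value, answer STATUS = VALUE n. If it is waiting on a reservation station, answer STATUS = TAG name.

cycle 1: issue MUL r2<-Mul1 // r0:3,r1:4,r2:Mul1,r3:9,r4:7,r5:2
cycle 2: issue MUL r1<-Mul2 // r0:3,r1:Mul2,r2:Mul1,r3:9,r4:7,r5:2
cycle 3: stall // r0:3,r1:Mul2,r2:Mul1,r3:9,r4:7,r5:2
cycle 4: stall // r0:3,r1:Mul2,r2:Mul1,r3:9,r4:7,r5:2
cycle 5: stall // r0:3,r1:Mul2,r2:Mul1,r3:9,r4:7,r5:2
cycle 6: CDB Mul1=81; issue MUL r2<-Mul1 // r0:3,r1:Mul2,r2:Mul1,r3:9,r4:7,r5:2
cycle 7: CDB Mul2=12; issue MUL r4<-Mul2 // r0:3,r1:12,r2:Mul1,r3:9,r4:Mul2,r5:2
cycle 8: stall // r0:3,r1:12,r2:Mul1,r3:9,r4:Mul2,r5:2
cycle 9: stall // r0:3,r1:12,r2:Mul1,r3:9,r4:Mul2,r5:2
cycle 10: stall // r0:3,r1:12,r2:Mul1,r3:9,r4:Mul2,r5:2

STATUS = TAG Mul2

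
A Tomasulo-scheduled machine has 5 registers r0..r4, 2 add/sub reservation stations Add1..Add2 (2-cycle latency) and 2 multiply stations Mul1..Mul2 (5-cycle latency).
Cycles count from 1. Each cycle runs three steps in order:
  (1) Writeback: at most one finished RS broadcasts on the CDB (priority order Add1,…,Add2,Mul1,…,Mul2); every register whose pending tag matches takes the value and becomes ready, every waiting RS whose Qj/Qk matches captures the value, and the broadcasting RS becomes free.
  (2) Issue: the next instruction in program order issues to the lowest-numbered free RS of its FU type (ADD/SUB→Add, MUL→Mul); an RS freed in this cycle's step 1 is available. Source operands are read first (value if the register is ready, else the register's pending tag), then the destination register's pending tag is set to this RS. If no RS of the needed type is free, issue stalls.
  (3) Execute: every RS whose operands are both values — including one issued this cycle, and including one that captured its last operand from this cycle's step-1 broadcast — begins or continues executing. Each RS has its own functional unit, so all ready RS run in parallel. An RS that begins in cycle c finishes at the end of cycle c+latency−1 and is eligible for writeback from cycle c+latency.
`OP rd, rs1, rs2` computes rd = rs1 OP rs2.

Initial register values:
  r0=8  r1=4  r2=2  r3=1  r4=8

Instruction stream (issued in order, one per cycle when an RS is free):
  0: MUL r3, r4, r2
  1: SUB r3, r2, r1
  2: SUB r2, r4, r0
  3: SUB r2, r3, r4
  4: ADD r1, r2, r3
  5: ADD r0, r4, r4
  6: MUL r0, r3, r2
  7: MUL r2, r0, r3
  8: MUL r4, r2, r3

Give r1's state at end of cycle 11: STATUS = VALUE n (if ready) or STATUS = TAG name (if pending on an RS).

cycle 1: issue MUL r3<-Mul1 // r0:8,r1:4,r2:2,r3:Mul1,r4:8
cycle 2: issue SUB r3<-Add1 // r0:8,r1:4,r2:2,r3:Add1,r4:8
cycle 3: issue SUB r2<-Add2 // r0:8,r1:4,r2:Add2,r3:Add1,r4:8
cycle 4: CDB Add1=-2; issue SUB r2<-Add1 // r0:8,r1:4,r2:Add1,r3:-2,r4:8
cycle 5: CDB Add2=0; issue ADD r1<-Add2 // r0:8,r1:Add2,r2:Add1,r3:-2,r4:8
cycle 6: CDB Add1=-10; issue ADD r0<-Add1 // r0:Add1,r1:Add2,r2:-10,r3:-2,r4:8
cycle 7: CDB Mul1=16; issue MUL r0<-Mul1 // r0:Mul1,r1:Add2,r2:-10,r3:-2,r4:8
cycle 8: CDB Add1=16; issue MUL r2<-Mul2 // r0:Mul1,r1:Add2,r2:Mul2,r3:-2,r4:8
cycle 9: CDB Add2=-12; stall // r0:Mul1,r1:-12,r2:Mul2,r3:-2,r4:8
cycle 10: stall // r0:Mul1,r1:-12,r2:Mul2,r3:-2,r4:8
cycle 11: stall // r0:Mul1,r1:-12,r2:Mul2,r3:-2,r4:8

STATUS = VALUE -12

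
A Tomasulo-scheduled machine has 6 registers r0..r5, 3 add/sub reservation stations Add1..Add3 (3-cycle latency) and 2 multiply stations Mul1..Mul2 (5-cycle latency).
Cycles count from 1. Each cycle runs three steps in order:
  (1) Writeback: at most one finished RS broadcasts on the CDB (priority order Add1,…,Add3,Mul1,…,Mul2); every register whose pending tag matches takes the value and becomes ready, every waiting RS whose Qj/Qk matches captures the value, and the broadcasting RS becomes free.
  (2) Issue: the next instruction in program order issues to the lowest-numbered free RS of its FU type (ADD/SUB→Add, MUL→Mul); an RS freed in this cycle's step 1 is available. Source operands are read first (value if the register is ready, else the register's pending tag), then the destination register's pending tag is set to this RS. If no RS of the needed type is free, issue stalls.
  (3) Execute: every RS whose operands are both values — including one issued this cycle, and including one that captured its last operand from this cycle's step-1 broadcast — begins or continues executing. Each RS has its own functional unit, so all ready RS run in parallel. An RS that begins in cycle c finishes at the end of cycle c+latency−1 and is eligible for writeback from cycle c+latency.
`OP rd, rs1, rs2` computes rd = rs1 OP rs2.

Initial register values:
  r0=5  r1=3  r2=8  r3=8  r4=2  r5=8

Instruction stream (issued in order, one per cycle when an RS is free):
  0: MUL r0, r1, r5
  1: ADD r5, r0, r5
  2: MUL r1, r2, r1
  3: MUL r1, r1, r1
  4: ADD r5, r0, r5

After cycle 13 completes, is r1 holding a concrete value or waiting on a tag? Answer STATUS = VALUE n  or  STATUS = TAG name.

cycle 1: issue MUL r0<-Mul1 // r0:Mul1,r1:3,r2:8,r3:8,r4:2,r5:8
cycle 2: issue ADD r5<-Add1 // r0:Mul1,r1:3,r2:8,r3:8,r4:2,r5:Add1
cycle 3: issue MUL r1<-Mul2 // r0:Mul1,r1:Mul2,r2:8,r3:8,r4:2,r5:Add1
cycle 4: stall // r0:Mul1,r1:Mul2,r2:8,r3:8,r4:2,r5:Add1
cycle 5: stall // r0:Mul1,r1:Mul2,r2:8,r3:8,r4:2,r5:Add1
cycle 6: CDB Mul1=24; issue MUL r1<-Mul1 // r0:24,r1:Mul1,r2:8,r3:8,r4:2,r5:Add1
cycle 7: issue ADD r5<-Add2 // r0:24,r1:Mul1,r2:8,r3:8,r4:2,r5:Add2
cycle 8: CDB Mul2=24 // r0:24,r1:Mul1,r2:8,r3:8,r4:2,r5:Add2
cycle 9: CDB Add1=32 // r0:24,r1:Mul1,r2:8,r3:8,r4:2,r5:Add2
cycle 10: - // r0:24,r1:Mul1,r2:8,r3:8,r4:2,r5:Add2
cycle 11: - // r0:24,r1:Mul1,r2:8,r3:8,r4:2,r5:Add2
cycle 12: CDB Add2=56 // r0:24,r1:Mul1,r2:8,r3:8,r4:2,r5:56
cycle 13: CDB Mul1=576 // r0:24,r1:576,r2:8,r3:8,r4:2,r5:56

STATUS = VALUE 576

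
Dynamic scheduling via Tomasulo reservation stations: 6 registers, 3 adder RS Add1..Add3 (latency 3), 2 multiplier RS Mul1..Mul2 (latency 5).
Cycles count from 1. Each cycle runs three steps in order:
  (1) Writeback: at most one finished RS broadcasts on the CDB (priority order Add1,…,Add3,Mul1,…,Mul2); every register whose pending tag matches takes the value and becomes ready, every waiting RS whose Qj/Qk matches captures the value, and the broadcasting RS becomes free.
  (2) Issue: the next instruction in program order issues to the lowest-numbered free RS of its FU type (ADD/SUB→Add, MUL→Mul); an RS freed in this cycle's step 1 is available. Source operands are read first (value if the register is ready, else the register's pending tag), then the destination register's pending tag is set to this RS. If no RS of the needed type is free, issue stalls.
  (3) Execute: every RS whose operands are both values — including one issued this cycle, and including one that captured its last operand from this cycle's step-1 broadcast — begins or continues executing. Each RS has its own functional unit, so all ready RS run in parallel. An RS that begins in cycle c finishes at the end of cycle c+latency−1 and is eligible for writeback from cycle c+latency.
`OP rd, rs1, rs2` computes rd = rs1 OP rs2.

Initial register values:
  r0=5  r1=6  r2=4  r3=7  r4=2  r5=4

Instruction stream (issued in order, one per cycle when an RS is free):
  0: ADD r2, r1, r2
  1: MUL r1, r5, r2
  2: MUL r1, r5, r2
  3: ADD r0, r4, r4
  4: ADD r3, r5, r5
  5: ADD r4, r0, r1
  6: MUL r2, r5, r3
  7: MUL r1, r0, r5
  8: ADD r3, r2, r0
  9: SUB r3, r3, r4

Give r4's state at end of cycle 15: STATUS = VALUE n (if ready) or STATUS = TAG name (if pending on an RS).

c1: issue ADD r2<-Add1 | r0:5,r1:6,r2:Add1,r3:7,r4:2,r5:4
c2: issue MUL r1<-Mul1 | r0:5,r1:Mul1,r2:Add1,r3:7,r4:2,r5:4
c3: issue MUL r1<-Mul2 | r0:5,r1:Mul2,r2:Add1,r3:7,r4:2,r5:4
c4: CDB Add1=10; issue ADD r0<-Add1 | r0:Add1,r1:Mul2,r2:10,r3:7,r4:2,r5:4
c5: issue ADD r3<-Add2 | r0:Add1,r1:Mul2,r2:10,r3:Add2,r4:2,r5:4
c6: issue ADD r4<-Add3 | r0:Add1,r1:Mul2,r2:10,r3:Add2,r4:Add3,r5:4
c7: CDB Add1=4; stall | r0:4,r1:Mul2,r2:10,r3:Add2,r4:Add3,r5:4
c8: CDB Add2=8; stall | r0:4,r1:Mul2,r2:10,r3:8,r4:Add3,r5:4
c9: CDB Mul1=40; issue MUL r2<-Mul1 | r0:4,r1:Mul2,r2:Mul1,r3:8,r4:Add3,r5:4
c10: CDB Mul2=40; issue MUL r1<-Mul2 | r0:4,r1:Mul2,r2:Mul1,r3:8,r4:Add3,r5:4
c11: issue ADD r3<-Add1 | r0:4,r1:Mul2,r2:Mul1,r3:Add1,r4:Add3,r5:4
c12: issue SUB r3<-Add2 | r0:4,r1:Mul2,r2:Mul1,r3:Add2,r4:Add3,r5:4
c13: CDB Add3=44 | r0:4,r1:Mul2,r2:Mul1,r3:Add2,r4:44,r5:4
c14: CDB Mul1=32 | r0:4,r1:Mul2,r2:32,r3:Add2,r4:44,r5:4
c15: CDB Mul2=16 | r0:4,r1:16,r2:32,r3:Add2,r4:44,r5:4

STATUS = VALUE 44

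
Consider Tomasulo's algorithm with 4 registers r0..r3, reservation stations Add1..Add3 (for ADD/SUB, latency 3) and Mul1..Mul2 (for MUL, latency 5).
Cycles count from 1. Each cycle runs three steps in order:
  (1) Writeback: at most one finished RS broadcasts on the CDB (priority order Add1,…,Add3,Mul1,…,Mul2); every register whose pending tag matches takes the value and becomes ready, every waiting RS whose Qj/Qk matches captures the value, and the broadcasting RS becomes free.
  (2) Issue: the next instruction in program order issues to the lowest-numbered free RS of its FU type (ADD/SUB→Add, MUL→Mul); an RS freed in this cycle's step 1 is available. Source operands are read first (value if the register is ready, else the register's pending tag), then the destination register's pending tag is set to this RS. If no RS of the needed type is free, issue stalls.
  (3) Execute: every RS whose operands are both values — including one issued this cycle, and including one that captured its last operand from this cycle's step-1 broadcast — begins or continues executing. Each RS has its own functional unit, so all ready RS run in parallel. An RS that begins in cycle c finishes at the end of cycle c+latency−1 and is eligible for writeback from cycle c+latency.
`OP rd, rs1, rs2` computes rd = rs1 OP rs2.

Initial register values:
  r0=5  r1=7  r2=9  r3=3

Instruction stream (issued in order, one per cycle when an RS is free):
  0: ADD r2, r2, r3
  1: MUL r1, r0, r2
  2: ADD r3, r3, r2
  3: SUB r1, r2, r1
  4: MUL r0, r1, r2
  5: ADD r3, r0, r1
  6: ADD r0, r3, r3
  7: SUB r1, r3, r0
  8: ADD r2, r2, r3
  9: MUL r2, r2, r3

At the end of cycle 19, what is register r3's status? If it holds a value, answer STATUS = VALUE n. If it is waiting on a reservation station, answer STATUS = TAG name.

STATUS = TAG Add3

cycle 1: issue ADD r2<-Add1 // r0:5,r1:7,r2:Add1,r3:3
cycle 2: issue MUL r1<-Mul1 // r0:5,r1:Mul1,r2:Add1,r3:3
cycle 3: issue ADD r3<-Add2 // r0:5,r1:Mul1,r2:Add1,r3:Add2
cycle 4: CDB Add1=12; issue SUB r1<-Add1 // r0:5,r1:Add1,r2:12,r3:Add2
cycle 5: issue MUL r0<-Mul2 // r0:Mul2,r1:Add1,r2:12,r3:Add2
cycle 6: issue ADD r3<-Add3 // r0:Mul2,r1:Add1,r2:12,r3:Add3
cycle 7: CDB Add2=15; issue ADD r0<-Add2 // r0:Add2,r1:Add1,r2:12,r3:Add3
cycle 8: stall // r0:Add2,r1:Add1,r2:12,r3:Add3
cycle 9: CDB Mul1=60; stall // r0:Add2,r1:Add1,r2:12,r3:Add3
cycle 10: stall // r0:Add2,r1:Add1,r2:12,r3:Add3
cycle 11: stall // r0:Add2,r1:Add1,r2:12,r3:Add3
cycle 12: CDB Add1=-48; issue SUB r1<-Add1 // r0:Add2,r1:Add1,r2:12,r3:Add3
cycle 13: stall // r0:Add2,r1:Add1,r2:12,r3:Add3
cycle 14: stall // r0:Add2,r1:Add1,r2:12,r3:Add3
cycle 15: stall // r0:Add2,r1:Add1,r2:12,r3:Add3
cycle 16: stall // r0:Add2,r1:Add1,r2:12,r3:Add3
cycle 17: CDB Mul2=-576; stall // r0:Add2,r1:Add1,r2:12,r3:Add3
cycle 18: stall // r0:Add2,r1:Add1,r2:12,r3:Add3
cycle 19: stall // r0:Add2,r1:Add1,r2:12,r3:Add3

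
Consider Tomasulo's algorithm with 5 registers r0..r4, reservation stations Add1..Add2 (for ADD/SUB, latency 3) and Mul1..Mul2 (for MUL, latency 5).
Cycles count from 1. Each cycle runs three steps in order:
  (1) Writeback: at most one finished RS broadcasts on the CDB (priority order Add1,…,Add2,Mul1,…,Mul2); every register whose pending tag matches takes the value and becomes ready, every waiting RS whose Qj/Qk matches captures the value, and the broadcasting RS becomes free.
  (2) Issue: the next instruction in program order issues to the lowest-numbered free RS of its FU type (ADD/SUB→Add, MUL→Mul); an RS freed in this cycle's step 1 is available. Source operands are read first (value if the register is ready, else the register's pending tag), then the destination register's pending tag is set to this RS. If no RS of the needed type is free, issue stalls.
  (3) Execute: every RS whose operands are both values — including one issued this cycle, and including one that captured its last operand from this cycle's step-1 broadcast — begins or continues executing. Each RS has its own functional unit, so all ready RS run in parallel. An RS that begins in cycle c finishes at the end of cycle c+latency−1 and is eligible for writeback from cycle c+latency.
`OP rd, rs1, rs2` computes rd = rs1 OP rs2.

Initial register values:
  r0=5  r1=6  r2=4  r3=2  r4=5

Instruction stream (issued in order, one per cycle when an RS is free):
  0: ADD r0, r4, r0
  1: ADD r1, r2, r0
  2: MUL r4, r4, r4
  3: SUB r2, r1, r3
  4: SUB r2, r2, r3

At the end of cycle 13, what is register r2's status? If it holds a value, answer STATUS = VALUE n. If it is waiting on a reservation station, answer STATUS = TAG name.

cycle 1: issue ADD r0<-Add1 // r0:Add1,r1:6,r2:4,r3:2,r4:5
cycle 2: issue ADD r1<-Add2 // r0:Add1,r1:Add2,r2:4,r3:2,r4:5
cycle 3: issue MUL r4<-Mul1 // r0:Add1,r1:Add2,r2:4,r3:2,r4:Mul1
cycle 4: CDB Add1=10; issue SUB r2<-Add1 // r0:10,r1:Add2,r2:Add1,r3:2,r4:Mul1
cycle 5: stall // r0:10,r1:Add2,r2:Add1,r3:2,r4:Mul1
cycle 6: stall // r0:10,r1:Add2,r2:Add1,r3:2,r4:Mul1
cycle 7: CDB Add2=14; issue SUB r2<-Add2 // r0:10,r1:14,r2:Add2,r3:2,r4:Mul1
cycle 8: CDB Mul1=25 // r0:10,r1:14,r2:Add2,r3:2,r4:25
cycle 9: - // r0:10,r1:14,r2:Add2,r3:2,r4:25
cycle 10: CDB Add1=12 // r0:10,r1:14,r2:Add2,r3:2,r4:25
cycle 11: - // r0:10,r1:14,r2:Add2,r3:2,r4:25
cycle 12: - // r0:10,r1:14,r2:Add2,r3:2,r4:25
cycle 13: CDB Add2=10 // r0:10,r1:14,r2:10,r3:2,r4:25

STATUS = VALUE 10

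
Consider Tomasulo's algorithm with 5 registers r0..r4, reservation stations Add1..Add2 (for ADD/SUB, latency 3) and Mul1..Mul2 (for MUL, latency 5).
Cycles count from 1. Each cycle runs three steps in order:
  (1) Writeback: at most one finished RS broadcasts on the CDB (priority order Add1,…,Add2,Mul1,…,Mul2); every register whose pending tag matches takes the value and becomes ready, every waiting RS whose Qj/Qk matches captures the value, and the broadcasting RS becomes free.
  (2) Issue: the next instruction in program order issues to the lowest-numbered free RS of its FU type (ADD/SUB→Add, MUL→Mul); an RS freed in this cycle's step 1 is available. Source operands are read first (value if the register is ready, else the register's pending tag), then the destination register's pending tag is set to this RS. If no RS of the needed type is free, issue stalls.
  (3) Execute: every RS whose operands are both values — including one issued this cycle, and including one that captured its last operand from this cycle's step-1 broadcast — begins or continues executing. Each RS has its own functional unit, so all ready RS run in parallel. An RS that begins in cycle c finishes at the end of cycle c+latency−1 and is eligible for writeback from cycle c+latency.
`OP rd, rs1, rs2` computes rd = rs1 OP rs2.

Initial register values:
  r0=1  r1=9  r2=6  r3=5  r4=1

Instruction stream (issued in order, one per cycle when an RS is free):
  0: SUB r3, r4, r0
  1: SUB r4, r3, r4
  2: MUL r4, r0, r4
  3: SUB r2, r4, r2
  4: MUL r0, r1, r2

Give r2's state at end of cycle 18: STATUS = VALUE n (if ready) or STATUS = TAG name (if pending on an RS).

cycle 1: issue SUB r3<-Add1 // r0:1,r1:9,r2:6,r3:Add1,r4:1
cycle 2: issue SUB r4<-Add2 // r0:1,r1:9,r2:6,r3:Add1,r4:Add2
cycle 3: issue MUL r4<-Mul1 // r0:1,r1:9,r2:6,r3:Add1,r4:Mul1
cycle 4: CDB Add1=0; issue SUB r2<-Add1 // r0:1,r1:9,r2:Add1,r3:0,r4:Mul1
cycle 5: issue MUL r0<-Mul2 // r0:Mul2,r1:9,r2:Add1,r3:0,r4:Mul1
cycle 6: - // r0:Mul2,r1:9,r2:Add1,r3:0,r4:Mul1
cycle 7: CDB Add2=-1 // r0:Mul2,r1:9,r2:Add1,r3:0,r4:Mul1
cycle 8: - // r0:Mul2,r1:9,r2:Add1,r3:0,r4:Mul1
cycle 9: - // r0:Mul2,r1:9,r2:Add1,r3:0,r4:Mul1
cycle 10: - // r0:Mul2,r1:9,r2:Add1,r3:0,r4:Mul1
cycle 11: - // r0:Mul2,r1:9,r2:Add1,r3:0,r4:Mul1
cycle 12: CDB Mul1=-1 // r0:Mul2,r1:9,r2:Add1,r3:0,r4:-1
cycle 13: - // r0:Mul2,r1:9,r2:Add1,r3:0,r4:-1
cycle 14: - // r0:Mul2,r1:9,r2:Add1,r3:0,r4:-1
cycle 15: CDB Add1=-7 // r0:Mul2,r1:9,r2:-7,r3:0,r4:-1
cycle 16: - // r0:Mul2,r1:9,r2:-7,r3:0,r4:-1
cycle 17: - // r0:Mul2,r1:9,r2:-7,r3:0,r4:-1
cycle 18: - // r0:Mul2,r1:9,r2:-7,r3:0,r4:-1

STATUS = VALUE -7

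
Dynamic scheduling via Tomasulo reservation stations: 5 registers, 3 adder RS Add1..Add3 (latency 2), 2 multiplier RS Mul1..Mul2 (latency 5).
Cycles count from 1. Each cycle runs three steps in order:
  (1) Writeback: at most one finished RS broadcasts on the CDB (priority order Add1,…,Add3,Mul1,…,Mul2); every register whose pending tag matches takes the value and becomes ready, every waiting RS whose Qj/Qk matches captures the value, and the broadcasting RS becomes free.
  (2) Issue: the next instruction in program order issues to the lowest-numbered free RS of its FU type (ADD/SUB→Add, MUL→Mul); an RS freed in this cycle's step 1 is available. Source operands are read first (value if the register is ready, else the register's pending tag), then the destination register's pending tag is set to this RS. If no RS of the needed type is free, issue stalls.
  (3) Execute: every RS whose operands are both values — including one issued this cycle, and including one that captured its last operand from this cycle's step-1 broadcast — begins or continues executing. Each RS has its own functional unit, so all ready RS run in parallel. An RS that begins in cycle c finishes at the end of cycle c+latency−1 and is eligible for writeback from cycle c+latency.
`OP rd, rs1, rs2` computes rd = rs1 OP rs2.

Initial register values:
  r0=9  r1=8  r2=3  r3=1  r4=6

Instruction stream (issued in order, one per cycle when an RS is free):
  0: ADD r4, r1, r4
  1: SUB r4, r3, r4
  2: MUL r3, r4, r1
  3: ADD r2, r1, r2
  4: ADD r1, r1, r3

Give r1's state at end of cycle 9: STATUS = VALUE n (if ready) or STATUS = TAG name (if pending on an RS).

STATUS = TAG Add2

  c1: issue ADD r4<-Add1  regs: r0:9,r1:8,r2:3,r3:1,r4:Add1
  c2: issue SUB r4<-Add2  regs: r0:9,r1:8,r2:3,r3:1,r4:Add2
  c3: CDB Add1=14; issue MUL r3<-Mul1  regs: r0:9,r1:8,r2:3,r3:Mul1,r4:Add2
  c4: issue ADD r2<-Add1  regs: r0:9,r1:8,r2:Add1,r3:Mul1,r4:Add2
  c5: CDB Add2=-13; issue ADD r1<-Add2  regs: r0:9,r1:Add2,r2:Add1,r3:Mul1,r4:-13
  c6: CDB Add1=11  regs: r0:9,r1:Add2,r2:11,r3:Mul1,r4:-13
  c7: -  regs: r0:9,r1:Add2,r2:11,r3:Mul1,r4:-13
  c8: -  regs: r0:9,r1:Add2,r2:11,r3:Mul1,r4:-13
  c9: -  regs: r0:9,r1:Add2,r2:11,r3:Mul1,r4:-13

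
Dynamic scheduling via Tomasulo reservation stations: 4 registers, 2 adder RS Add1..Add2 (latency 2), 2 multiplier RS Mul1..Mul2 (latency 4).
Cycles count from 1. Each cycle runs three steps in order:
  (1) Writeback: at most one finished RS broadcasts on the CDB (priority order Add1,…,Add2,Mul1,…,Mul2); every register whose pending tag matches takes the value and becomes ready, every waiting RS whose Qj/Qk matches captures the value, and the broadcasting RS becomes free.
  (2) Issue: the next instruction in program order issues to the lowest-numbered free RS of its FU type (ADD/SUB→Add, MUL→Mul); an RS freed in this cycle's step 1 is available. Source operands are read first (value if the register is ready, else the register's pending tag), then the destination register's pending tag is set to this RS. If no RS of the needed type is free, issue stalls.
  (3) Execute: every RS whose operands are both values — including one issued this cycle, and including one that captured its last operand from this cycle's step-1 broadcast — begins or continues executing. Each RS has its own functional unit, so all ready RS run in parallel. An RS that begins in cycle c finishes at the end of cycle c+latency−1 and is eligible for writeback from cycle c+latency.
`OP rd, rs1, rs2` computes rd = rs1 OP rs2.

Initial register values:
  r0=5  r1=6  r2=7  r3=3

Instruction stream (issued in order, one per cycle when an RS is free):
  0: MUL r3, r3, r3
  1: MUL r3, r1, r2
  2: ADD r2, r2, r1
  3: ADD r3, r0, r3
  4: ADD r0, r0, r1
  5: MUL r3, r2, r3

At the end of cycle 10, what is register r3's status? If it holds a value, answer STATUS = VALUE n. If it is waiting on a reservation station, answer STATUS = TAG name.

c1: issue MUL r3<-Mul1 | r0:5,r1:6,r2:7,r3:Mul1
c2: issue MUL r3<-Mul2 | r0:5,r1:6,r2:7,r3:Mul2
c3: issue ADD r2<-Add1 | r0:5,r1:6,r2:Add1,r3:Mul2
c4: issue ADD r3<-Add2 | r0:5,r1:6,r2:Add1,r3:Add2
c5: CDB Add1=13; issue ADD r0<-Add1 | r0:Add1,r1:6,r2:13,r3:Add2
c6: CDB Mul1=9; issue MUL r3<-Mul1 | r0:Add1,r1:6,r2:13,r3:Mul1
c7: CDB Add1=11 | r0:11,r1:6,r2:13,r3:Mul1
c8: CDB Mul2=42 | r0:11,r1:6,r2:13,r3:Mul1
c9: - | r0:11,r1:6,r2:13,r3:Mul1
c10: CDB Add2=47 | r0:11,r1:6,r2:13,r3:Mul1

STATUS = TAG Mul1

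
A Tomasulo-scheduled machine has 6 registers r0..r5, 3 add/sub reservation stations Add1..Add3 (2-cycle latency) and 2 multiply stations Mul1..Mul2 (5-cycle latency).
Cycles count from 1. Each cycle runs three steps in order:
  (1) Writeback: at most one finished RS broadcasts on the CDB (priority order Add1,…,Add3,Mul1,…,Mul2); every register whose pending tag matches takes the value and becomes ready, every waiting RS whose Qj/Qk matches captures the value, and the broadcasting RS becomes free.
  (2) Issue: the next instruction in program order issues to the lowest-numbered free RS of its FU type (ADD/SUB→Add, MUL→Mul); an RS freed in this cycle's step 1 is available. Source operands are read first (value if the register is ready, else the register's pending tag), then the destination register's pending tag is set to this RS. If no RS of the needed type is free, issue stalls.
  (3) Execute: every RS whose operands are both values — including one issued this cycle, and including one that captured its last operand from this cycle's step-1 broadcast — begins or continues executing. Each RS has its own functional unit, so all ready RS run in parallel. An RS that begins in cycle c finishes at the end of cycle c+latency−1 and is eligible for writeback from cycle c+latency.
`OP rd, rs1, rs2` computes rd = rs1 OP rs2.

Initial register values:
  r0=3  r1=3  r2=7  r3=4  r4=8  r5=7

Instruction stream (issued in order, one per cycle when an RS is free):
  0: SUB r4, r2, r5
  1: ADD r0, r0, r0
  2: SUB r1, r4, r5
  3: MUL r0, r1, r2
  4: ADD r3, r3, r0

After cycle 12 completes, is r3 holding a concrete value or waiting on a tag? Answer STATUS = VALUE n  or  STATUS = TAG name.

STATUS = VALUE -45

  c1: issue SUB r4<-Add1  regs: r0:3,r1:3,r2:7,r3:4,r4:Add1,r5:7
  c2: issue ADD r0<-Add2  regs: r0:Add2,r1:3,r2:7,r3:4,r4:Add1,r5:7
  c3: CDB Add1=0; issue SUB r1<-Add1  regs: r0:Add2,r1:Add1,r2:7,r3:4,r4:0,r5:7
  c4: CDB Add2=6; issue MUL r0<-Mul1  regs: r0:Mul1,r1:Add1,r2:7,r3:4,r4:0,r5:7
  c5: CDB Add1=-7; issue ADD r3<-Add1  regs: r0:Mul1,r1:-7,r2:7,r3:Add1,r4:0,r5:7
  c6: -  regs: r0:Mul1,r1:-7,r2:7,r3:Add1,r4:0,r5:7
  c7: -  regs: r0:Mul1,r1:-7,r2:7,r3:Add1,r4:0,r5:7
  c8: -  regs: r0:Mul1,r1:-7,r2:7,r3:Add1,r4:0,r5:7
  c9: -  regs: r0:Mul1,r1:-7,r2:7,r3:Add1,r4:0,r5:7
  c10: CDB Mul1=-49  regs: r0:-49,r1:-7,r2:7,r3:Add1,r4:0,r5:7
  c11: -  regs: r0:-49,r1:-7,r2:7,r3:Add1,r4:0,r5:7
  c12: CDB Add1=-45  regs: r0:-49,r1:-7,r2:7,r3:-45,r4:0,r5:7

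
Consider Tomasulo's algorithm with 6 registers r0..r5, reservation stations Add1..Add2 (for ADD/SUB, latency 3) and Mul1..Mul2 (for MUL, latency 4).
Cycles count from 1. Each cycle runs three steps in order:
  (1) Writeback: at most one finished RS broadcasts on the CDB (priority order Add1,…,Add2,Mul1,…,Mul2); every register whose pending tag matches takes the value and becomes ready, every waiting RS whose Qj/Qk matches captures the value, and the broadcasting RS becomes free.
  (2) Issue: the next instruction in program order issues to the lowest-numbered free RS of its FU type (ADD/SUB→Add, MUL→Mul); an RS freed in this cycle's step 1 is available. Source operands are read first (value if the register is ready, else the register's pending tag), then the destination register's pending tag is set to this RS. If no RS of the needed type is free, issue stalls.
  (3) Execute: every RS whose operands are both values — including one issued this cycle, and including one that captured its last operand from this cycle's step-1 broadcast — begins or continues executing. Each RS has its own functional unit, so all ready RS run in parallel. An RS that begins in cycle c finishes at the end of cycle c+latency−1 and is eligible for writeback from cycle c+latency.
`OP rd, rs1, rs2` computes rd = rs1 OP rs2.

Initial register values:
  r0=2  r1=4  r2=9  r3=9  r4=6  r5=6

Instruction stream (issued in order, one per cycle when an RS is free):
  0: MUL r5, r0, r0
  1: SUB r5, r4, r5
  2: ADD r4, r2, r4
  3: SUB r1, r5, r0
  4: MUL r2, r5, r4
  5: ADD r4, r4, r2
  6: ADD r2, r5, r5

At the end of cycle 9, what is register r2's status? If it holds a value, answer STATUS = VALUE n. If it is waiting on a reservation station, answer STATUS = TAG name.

STATUS = TAG Mul1

  c1: issue MUL r5<-Mul1  regs: r0:2,r1:4,r2:9,r3:9,r4:6,r5:Mul1
  c2: issue SUB r5<-Add1  regs: r0:2,r1:4,r2:9,r3:9,r4:6,r5:Add1
  c3: issue ADD r4<-Add2  regs: r0:2,r1:4,r2:9,r3:9,r4:Add2,r5:Add1
  c4: stall  regs: r0:2,r1:4,r2:9,r3:9,r4:Add2,r5:Add1
  c5: CDB Mul1=4; stall  regs: r0:2,r1:4,r2:9,r3:9,r4:Add2,r5:Add1
  c6: CDB Add2=15; issue SUB r1<-Add2  regs: r0:2,r1:Add2,r2:9,r3:9,r4:15,r5:Add1
  c7: issue MUL r2<-Mul1  regs: r0:2,r1:Add2,r2:Mul1,r3:9,r4:15,r5:Add1
  c8: CDB Add1=2; issue ADD r4<-Add1  regs: r0:2,r1:Add2,r2:Mul1,r3:9,r4:Add1,r5:2
  c9: stall  regs: r0:2,r1:Add2,r2:Mul1,r3:9,r4:Add1,r5:2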